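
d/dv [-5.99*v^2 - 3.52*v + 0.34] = -11.98*v - 3.52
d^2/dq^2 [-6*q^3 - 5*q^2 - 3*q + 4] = -36*q - 10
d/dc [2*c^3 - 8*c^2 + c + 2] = 6*c^2 - 16*c + 1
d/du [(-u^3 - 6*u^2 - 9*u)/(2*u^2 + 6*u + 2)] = (-u^4 - 6*u^3 - 12*u^2 - 12*u - 9)/(2*(u^4 + 6*u^3 + 11*u^2 + 6*u + 1))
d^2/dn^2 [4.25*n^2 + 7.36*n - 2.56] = 8.50000000000000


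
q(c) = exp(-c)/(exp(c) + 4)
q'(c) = -exp(-c)/(exp(c) + 4) - 1/(exp(c) + 4)^2 = 2*(-exp(c) - 2)*exp(-c)/(exp(2*c) + 8*exp(c) + 16)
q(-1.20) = 0.77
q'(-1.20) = -0.83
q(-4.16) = 15.96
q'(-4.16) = -16.02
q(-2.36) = 2.59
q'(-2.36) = -2.65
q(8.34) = 0.00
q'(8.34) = -0.00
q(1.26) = 0.04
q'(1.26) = -0.06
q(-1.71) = 1.32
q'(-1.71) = -1.38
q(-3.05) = 5.22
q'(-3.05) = -5.28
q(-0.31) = 0.29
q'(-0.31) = -0.33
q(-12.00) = 40688.64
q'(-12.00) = -40688.70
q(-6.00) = 100.79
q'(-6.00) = -100.86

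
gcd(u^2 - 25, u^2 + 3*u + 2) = 1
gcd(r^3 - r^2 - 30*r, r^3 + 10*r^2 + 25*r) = r^2 + 5*r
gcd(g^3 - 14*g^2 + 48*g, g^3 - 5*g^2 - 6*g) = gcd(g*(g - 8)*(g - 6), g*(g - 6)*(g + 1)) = g^2 - 6*g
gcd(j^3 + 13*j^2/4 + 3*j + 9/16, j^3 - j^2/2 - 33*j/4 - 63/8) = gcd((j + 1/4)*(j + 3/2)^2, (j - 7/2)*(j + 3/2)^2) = j^2 + 3*j + 9/4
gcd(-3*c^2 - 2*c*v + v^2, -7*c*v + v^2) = 1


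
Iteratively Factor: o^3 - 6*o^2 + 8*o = (o - 4)*(o^2 - 2*o) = (o - 4)*(o - 2)*(o)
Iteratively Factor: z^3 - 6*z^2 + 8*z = (z - 4)*(z^2 - 2*z) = (z - 4)*(z - 2)*(z)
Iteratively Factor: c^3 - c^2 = (c)*(c^2 - c) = c^2*(c - 1)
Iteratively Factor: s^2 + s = (s + 1)*(s)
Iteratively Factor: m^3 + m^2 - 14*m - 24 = (m + 2)*(m^2 - m - 12) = (m + 2)*(m + 3)*(m - 4)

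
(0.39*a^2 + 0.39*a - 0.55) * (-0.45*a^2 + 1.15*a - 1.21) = -0.1755*a^4 + 0.273*a^3 + 0.2241*a^2 - 1.1044*a + 0.6655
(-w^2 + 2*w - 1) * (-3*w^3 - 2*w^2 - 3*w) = 3*w^5 - 4*w^4 + 2*w^3 - 4*w^2 + 3*w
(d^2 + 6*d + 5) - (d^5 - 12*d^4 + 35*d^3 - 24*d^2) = -d^5 + 12*d^4 - 35*d^3 + 25*d^2 + 6*d + 5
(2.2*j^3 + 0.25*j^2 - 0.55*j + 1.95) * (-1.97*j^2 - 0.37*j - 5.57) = -4.334*j^5 - 1.3065*j^4 - 11.263*j^3 - 5.0305*j^2 + 2.342*j - 10.8615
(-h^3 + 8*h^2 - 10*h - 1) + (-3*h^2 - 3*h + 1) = -h^3 + 5*h^2 - 13*h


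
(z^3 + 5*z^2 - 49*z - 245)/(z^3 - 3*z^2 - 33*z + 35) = (z + 7)/(z - 1)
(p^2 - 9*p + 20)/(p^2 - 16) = (p - 5)/(p + 4)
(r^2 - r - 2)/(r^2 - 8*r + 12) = (r + 1)/(r - 6)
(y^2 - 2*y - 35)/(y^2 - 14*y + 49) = (y + 5)/(y - 7)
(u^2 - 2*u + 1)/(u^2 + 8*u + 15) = (u^2 - 2*u + 1)/(u^2 + 8*u + 15)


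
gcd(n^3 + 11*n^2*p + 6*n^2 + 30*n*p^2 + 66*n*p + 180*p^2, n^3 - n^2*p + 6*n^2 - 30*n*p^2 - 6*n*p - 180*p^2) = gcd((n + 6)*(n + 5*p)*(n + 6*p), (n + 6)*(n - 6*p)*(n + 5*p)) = n^2 + 5*n*p + 6*n + 30*p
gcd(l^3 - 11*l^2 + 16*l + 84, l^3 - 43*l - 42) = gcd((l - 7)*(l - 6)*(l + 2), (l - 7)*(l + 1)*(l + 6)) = l - 7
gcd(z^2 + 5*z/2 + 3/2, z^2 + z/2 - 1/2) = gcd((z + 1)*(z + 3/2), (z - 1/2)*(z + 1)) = z + 1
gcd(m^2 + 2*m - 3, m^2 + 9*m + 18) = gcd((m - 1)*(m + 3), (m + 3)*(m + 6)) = m + 3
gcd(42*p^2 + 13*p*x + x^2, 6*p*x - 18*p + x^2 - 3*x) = 6*p + x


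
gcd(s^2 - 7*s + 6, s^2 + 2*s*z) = 1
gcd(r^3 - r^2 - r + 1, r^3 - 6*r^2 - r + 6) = r^2 - 1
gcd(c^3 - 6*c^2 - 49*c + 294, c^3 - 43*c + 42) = c^2 + c - 42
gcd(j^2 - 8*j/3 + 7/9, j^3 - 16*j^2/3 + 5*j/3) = j - 1/3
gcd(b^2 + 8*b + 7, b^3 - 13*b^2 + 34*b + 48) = b + 1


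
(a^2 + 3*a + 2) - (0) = a^2 + 3*a + 2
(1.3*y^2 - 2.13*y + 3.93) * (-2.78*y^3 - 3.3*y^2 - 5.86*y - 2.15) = -3.614*y^5 + 1.6314*y^4 - 11.5144*y^3 - 3.2822*y^2 - 18.4503*y - 8.4495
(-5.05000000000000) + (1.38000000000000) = -3.67000000000000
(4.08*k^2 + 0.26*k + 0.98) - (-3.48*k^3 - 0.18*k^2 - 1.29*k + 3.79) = 3.48*k^3 + 4.26*k^2 + 1.55*k - 2.81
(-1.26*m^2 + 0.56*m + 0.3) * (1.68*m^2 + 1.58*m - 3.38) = -2.1168*m^4 - 1.05*m^3 + 5.6476*m^2 - 1.4188*m - 1.014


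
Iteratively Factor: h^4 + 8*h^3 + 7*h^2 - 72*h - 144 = (h + 4)*(h^3 + 4*h^2 - 9*h - 36) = (h + 4)^2*(h^2 - 9) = (h - 3)*(h + 4)^2*(h + 3)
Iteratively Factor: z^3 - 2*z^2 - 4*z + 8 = (z - 2)*(z^2 - 4) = (z - 2)*(z + 2)*(z - 2)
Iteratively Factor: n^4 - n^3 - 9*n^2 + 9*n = (n)*(n^3 - n^2 - 9*n + 9) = n*(n + 3)*(n^2 - 4*n + 3) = n*(n - 3)*(n + 3)*(n - 1)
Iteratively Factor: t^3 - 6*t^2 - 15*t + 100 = (t - 5)*(t^2 - t - 20) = (t - 5)*(t + 4)*(t - 5)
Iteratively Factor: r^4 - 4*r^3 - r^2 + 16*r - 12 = (r - 2)*(r^3 - 2*r^2 - 5*r + 6) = (r - 2)*(r - 1)*(r^2 - r - 6) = (r - 3)*(r - 2)*(r - 1)*(r + 2)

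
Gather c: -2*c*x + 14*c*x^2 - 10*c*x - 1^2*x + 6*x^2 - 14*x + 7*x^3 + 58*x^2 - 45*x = c*(14*x^2 - 12*x) + 7*x^3 + 64*x^2 - 60*x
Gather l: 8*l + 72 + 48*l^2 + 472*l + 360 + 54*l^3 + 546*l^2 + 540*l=54*l^3 + 594*l^2 + 1020*l + 432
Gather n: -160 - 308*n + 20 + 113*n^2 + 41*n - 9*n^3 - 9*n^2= -9*n^3 + 104*n^2 - 267*n - 140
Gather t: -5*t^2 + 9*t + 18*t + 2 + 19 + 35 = -5*t^2 + 27*t + 56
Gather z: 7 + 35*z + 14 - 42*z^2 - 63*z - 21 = -42*z^2 - 28*z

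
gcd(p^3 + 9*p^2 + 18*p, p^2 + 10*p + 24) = p + 6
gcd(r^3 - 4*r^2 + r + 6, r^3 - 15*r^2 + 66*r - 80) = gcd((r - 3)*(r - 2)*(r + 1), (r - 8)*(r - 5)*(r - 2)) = r - 2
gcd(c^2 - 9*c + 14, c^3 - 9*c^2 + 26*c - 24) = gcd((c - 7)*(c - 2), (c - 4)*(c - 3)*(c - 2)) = c - 2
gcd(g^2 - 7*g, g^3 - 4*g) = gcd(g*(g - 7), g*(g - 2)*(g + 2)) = g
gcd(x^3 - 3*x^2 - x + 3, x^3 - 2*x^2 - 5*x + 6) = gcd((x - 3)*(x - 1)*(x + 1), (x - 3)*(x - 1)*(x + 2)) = x^2 - 4*x + 3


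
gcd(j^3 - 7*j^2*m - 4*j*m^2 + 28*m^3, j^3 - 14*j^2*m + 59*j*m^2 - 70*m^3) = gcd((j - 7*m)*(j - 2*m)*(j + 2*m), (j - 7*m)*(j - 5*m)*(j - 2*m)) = j^2 - 9*j*m + 14*m^2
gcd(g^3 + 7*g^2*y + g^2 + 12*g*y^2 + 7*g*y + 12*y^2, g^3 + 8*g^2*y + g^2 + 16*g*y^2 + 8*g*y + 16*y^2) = g^2 + 4*g*y + g + 4*y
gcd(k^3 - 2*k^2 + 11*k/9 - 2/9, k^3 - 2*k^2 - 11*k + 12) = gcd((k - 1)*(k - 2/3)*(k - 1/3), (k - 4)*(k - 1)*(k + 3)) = k - 1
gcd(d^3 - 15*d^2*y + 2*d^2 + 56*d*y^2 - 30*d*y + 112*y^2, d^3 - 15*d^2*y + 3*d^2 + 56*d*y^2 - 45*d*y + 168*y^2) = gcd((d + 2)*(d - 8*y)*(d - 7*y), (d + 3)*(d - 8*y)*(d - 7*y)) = d^2 - 15*d*y + 56*y^2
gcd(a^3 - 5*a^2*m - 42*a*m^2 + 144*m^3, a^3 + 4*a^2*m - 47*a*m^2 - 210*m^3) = a + 6*m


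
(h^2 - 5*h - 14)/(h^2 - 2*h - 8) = (h - 7)/(h - 4)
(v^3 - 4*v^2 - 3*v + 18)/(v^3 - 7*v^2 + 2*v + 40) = (v^2 - 6*v + 9)/(v^2 - 9*v + 20)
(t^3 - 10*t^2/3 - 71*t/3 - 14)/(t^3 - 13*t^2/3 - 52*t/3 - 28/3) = (t + 3)/(t + 2)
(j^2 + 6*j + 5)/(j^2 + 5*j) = (j + 1)/j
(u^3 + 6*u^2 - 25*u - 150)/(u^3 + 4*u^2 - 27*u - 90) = (u + 5)/(u + 3)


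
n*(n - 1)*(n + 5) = n^3 + 4*n^2 - 5*n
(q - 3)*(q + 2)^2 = q^3 + q^2 - 8*q - 12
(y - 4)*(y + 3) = y^2 - y - 12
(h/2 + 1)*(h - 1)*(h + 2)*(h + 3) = h^4/2 + 3*h^3 + 9*h^2/2 - 2*h - 6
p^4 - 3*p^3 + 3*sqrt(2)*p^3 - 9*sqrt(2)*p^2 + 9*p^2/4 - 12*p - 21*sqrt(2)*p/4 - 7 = (p - 7/2)*(p + 1/2)*(p + sqrt(2))*(p + 2*sqrt(2))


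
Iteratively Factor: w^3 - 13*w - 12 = (w + 3)*(w^2 - 3*w - 4) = (w - 4)*(w + 3)*(w + 1)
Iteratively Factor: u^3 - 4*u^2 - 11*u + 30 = (u - 2)*(u^2 - 2*u - 15) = (u - 2)*(u + 3)*(u - 5)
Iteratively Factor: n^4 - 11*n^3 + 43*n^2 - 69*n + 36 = (n - 3)*(n^3 - 8*n^2 + 19*n - 12) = (n - 3)^2*(n^2 - 5*n + 4) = (n - 3)^2*(n - 1)*(n - 4)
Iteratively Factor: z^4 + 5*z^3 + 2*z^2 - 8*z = (z)*(z^3 + 5*z^2 + 2*z - 8) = z*(z - 1)*(z^2 + 6*z + 8) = z*(z - 1)*(z + 4)*(z + 2)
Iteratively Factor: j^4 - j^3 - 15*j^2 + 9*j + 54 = (j - 3)*(j^3 + 2*j^2 - 9*j - 18) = (j - 3)^2*(j^2 + 5*j + 6) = (j - 3)^2*(j + 2)*(j + 3)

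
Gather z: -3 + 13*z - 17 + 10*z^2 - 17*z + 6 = 10*z^2 - 4*z - 14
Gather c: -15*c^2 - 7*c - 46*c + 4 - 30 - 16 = -15*c^2 - 53*c - 42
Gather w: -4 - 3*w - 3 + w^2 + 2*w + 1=w^2 - w - 6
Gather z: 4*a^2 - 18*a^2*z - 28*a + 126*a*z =4*a^2 - 28*a + z*(-18*a^2 + 126*a)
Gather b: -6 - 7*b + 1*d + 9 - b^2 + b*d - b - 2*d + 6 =-b^2 + b*(d - 8) - d + 9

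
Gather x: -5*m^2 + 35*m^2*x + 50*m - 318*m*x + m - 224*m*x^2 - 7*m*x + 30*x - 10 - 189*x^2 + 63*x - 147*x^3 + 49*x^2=-5*m^2 + 51*m - 147*x^3 + x^2*(-224*m - 140) + x*(35*m^2 - 325*m + 93) - 10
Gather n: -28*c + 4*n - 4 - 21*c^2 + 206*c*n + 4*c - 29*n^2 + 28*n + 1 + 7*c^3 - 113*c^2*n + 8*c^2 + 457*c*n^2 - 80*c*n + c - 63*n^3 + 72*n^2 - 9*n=7*c^3 - 13*c^2 - 23*c - 63*n^3 + n^2*(457*c + 43) + n*(-113*c^2 + 126*c + 23) - 3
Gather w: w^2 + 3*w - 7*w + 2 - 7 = w^2 - 4*w - 5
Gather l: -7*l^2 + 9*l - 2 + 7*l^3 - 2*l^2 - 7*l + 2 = 7*l^3 - 9*l^2 + 2*l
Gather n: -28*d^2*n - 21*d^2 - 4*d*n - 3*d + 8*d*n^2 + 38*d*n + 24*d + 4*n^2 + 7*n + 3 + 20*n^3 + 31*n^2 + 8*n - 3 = -21*d^2 + 21*d + 20*n^3 + n^2*(8*d + 35) + n*(-28*d^2 + 34*d + 15)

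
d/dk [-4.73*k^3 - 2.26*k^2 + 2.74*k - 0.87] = -14.19*k^2 - 4.52*k + 2.74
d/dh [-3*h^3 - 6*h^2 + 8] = 3*h*(-3*h - 4)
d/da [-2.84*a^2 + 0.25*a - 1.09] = 0.25 - 5.68*a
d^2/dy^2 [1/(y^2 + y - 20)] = 2*(-y^2 - y + (2*y + 1)^2 + 20)/(y^2 + y - 20)^3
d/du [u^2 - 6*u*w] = 2*u - 6*w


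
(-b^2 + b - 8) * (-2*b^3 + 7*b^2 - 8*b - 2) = 2*b^5 - 9*b^4 + 31*b^3 - 62*b^2 + 62*b + 16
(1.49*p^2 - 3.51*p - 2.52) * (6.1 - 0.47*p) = -0.7003*p^3 + 10.7387*p^2 - 20.2266*p - 15.372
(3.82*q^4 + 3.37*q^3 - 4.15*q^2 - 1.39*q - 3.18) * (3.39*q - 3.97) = 12.9498*q^5 - 3.7411*q^4 - 27.4474*q^3 + 11.7634*q^2 - 5.2619*q + 12.6246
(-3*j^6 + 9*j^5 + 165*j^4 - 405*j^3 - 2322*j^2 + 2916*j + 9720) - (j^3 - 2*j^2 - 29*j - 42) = -3*j^6 + 9*j^5 + 165*j^4 - 406*j^3 - 2320*j^2 + 2945*j + 9762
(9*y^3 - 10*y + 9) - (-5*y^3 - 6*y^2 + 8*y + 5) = 14*y^3 + 6*y^2 - 18*y + 4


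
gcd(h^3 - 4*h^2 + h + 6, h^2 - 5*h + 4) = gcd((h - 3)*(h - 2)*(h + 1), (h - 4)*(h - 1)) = 1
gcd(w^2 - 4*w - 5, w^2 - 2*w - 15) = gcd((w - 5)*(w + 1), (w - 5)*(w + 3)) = w - 5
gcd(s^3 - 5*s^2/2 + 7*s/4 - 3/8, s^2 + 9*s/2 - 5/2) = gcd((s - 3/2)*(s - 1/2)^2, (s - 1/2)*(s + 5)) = s - 1/2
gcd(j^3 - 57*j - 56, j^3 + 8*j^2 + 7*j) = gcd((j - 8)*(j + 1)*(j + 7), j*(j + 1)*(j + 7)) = j^2 + 8*j + 7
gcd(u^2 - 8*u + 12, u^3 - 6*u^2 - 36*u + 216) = u - 6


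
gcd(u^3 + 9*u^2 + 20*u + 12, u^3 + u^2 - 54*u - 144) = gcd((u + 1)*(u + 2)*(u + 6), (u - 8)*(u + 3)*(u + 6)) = u + 6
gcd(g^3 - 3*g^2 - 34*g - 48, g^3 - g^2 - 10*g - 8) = g + 2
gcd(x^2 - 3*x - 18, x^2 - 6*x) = x - 6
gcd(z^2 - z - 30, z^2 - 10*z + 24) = z - 6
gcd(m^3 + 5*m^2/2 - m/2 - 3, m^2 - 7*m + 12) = 1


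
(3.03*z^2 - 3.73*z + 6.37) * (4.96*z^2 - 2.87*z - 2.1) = 15.0288*z^4 - 27.1969*z^3 + 35.9373*z^2 - 10.4489*z - 13.377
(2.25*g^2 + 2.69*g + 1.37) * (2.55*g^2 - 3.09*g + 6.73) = 5.7375*g^4 - 0.093*g^3 + 10.3239*g^2 + 13.8704*g + 9.2201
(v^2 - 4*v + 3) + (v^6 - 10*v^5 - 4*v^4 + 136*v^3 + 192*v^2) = v^6 - 10*v^5 - 4*v^4 + 136*v^3 + 193*v^2 - 4*v + 3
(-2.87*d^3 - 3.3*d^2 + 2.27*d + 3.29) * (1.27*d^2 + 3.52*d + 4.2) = -3.6449*d^5 - 14.2934*d^4 - 20.7871*d^3 - 1.6913*d^2 + 21.1148*d + 13.818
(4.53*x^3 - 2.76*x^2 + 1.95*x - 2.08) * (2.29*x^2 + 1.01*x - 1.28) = 10.3737*x^5 - 1.7451*x^4 - 4.1205*x^3 + 0.7391*x^2 - 4.5968*x + 2.6624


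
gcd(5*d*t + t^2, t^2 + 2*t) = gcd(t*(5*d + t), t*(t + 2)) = t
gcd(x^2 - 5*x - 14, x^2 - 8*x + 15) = 1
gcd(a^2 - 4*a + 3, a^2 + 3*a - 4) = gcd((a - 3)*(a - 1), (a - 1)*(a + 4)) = a - 1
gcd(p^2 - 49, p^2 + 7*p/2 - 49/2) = p + 7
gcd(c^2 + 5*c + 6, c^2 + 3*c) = c + 3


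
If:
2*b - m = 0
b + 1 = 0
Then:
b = -1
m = -2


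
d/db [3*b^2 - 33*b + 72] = 6*b - 33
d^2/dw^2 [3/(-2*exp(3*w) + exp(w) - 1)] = 3*(-2*(6*exp(2*w) - 1)^2*exp(w) + (18*exp(2*w) - 1)*(2*exp(3*w) - exp(w) + 1))*exp(w)/(2*exp(3*w) - exp(w) + 1)^3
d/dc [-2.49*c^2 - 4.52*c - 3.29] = -4.98*c - 4.52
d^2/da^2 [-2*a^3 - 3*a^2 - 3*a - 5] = -12*a - 6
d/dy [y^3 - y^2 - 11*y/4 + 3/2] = 3*y^2 - 2*y - 11/4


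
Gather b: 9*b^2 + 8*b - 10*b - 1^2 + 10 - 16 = 9*b^2 - 2*b - 7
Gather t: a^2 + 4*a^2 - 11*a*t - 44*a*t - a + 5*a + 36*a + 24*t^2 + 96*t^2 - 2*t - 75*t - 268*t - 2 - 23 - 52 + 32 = 5*a^2 + 40*a + 120*t^2 + t*(-55*a - 345) - 45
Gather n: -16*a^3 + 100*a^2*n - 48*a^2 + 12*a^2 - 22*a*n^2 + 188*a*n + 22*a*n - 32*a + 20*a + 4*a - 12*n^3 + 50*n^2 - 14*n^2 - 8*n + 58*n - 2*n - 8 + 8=-16*a^3 - 36*a^2 - 8*a - 12*n^3 + n^2*(36 - 22*a) + n*(100*a^2 + 210*a + 48)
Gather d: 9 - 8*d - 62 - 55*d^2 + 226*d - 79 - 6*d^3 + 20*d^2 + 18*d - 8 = -6*d^3 - 35*d^2 + 236*d - 140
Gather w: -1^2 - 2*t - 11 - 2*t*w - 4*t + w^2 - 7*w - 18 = -6*t + w^2 + w*(-2*t - 7) - 30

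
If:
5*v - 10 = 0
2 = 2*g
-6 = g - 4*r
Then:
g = 1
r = 7/4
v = 2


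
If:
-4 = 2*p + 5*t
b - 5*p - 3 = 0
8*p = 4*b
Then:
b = -2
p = -1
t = -2/5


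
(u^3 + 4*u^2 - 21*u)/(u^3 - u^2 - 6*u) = (u + 7)/(u + 2)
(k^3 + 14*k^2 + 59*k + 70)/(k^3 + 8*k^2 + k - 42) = (k^2 + 7*k + 10)/(k^2 + k - 6)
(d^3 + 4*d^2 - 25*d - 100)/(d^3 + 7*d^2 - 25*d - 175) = (d + 4)/(d + 7)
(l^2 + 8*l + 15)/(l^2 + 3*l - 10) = (l + 3)/(l - 2)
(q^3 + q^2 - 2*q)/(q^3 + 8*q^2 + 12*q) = (q - 1)/(q + 6)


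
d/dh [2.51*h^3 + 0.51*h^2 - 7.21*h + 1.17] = 7.53*h^2 + 1.02*h - 7.21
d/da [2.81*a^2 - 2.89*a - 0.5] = 5.62*a - 2.89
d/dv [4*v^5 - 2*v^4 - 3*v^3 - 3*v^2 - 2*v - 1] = 20*v^4 - 8*v^3 - 9*v^2 - 6*v - 2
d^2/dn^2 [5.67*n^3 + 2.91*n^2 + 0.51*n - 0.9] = 34.02*n + 5.82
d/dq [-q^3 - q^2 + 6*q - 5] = -3*q^2 - 2*q + 6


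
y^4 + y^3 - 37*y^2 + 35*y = y*(y - 5)*(y - 1)*(y + 7)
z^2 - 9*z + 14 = (z - 7)*(z - 2)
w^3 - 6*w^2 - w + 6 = (w - 6)*(w - 1)*(w + 1)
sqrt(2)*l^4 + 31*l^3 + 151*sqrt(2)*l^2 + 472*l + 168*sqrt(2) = (l + 2*sqrt(2))*(l + 6*sqrt(2))*(l + 7*sqrt(2))*(sqrt(2)*l + 1)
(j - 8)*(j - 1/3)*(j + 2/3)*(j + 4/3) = j^4 - 19*j^3/3 - 118*j^2/9 - 56*j/27 + 64/27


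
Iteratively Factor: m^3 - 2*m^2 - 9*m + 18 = (m + 3)*(m^2 - 5*m + 6) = (m - 2)*(m + 3)*(m - 3)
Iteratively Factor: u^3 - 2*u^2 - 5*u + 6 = (u + 2)*(u^2 - 4*u + 3) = (u - 1)*(u + 2)*(u - 3)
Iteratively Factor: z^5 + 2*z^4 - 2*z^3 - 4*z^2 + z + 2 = (z + 2)*(z^4 - 2*z^2 + 1) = (z - 1)*(z + 2)*(z^3 + z^2 - z - 1) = (z - 1)^2*(z + 2)*(z^2 + 2*z + 1) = (z - 1)^2*(z + 1)*(z + 2)*(z + 1)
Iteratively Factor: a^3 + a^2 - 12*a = (a - 3)*(a^2 + 4*a) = a*(a - 3)*(a + 4)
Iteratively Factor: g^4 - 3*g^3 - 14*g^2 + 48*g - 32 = (g - 2)*(g^3 - g^2 - 16*g + 16) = (g - 2)*(g - 1)*(g^2 - 16) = (g - 2)*(g - 1)*(g + 4)*(g - 4)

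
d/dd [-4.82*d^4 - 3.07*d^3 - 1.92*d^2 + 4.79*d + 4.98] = -19.28*d^3 - 9.21*d^2 - 3.84*d + 4.79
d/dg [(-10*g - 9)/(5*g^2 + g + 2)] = (-50*g^2 - 10*g + (10*g + 1)*(10*g + 9) - 20)/(5*g^2 + g + 2)^2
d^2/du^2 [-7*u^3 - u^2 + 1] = -42*u - 2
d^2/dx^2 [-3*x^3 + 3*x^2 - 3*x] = 6 - 18*x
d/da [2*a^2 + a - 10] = 4*a + 1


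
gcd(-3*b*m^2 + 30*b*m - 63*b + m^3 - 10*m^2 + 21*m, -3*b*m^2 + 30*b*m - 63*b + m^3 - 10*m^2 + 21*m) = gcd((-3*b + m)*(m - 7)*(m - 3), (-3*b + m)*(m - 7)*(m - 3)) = 3*b*m^2 - 30*b*m + 63*b - m^3 + 10*m^2 - 21*m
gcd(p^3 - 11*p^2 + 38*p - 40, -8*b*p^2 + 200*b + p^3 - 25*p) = p - 5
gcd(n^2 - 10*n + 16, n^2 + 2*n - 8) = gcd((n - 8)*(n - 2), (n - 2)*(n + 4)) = n - 2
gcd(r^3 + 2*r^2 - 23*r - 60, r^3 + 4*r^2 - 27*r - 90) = r^2 - 2*r - 15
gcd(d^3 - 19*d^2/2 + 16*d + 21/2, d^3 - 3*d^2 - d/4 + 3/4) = d^2 - 5*d/2 - 3/2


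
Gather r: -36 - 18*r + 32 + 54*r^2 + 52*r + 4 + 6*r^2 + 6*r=60*r^2 + 40*r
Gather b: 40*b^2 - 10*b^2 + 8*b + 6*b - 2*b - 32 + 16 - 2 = 30*b^2 + 12*b - 18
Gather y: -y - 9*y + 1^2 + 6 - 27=-10*y - 20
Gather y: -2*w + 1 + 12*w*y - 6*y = -2*w + y*(12*w - 6) + 1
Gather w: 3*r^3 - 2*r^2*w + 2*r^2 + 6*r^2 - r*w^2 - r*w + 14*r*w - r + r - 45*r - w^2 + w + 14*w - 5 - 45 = 3*r^3 + 8*r^2 - 45*r + w^2*(-r - 1) + w*(-2*r^2 + 13*r + 15) - 50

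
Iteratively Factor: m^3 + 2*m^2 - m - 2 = (m + 2)*(m^2 - 1) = (m + 1)*(m + 2)*(m - 1)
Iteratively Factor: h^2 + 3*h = (h + 3)*(h)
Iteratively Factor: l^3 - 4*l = (l - 2)*(l^2 + 2*l) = l*(l - 2)*(l + 2)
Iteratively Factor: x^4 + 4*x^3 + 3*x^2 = (x)*(x^3 + 4*x^2 + 3*x) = x*(x + 1)*(x^2 + 3*x) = x^2*(x + 1)*(x + 3)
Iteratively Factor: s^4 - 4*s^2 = (s + 2)*(s^3 - 2*s^2) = s*(s + 2)*(s^2 - 2*s) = s*(s - 2)*(s + 2)*(s)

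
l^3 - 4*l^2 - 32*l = l*(l - 8)*(l + 4)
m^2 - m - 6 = (m - 3)*(m + 2)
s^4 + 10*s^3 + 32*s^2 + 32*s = s*(s + 2)*(s + 4)^2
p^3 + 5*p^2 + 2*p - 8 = (p - 1)*(p + 2)*(p + 4)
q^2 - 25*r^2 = (q - 5*r)*(q + 5*r)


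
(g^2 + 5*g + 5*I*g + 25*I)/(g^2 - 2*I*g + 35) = (g + 5)/(g - 7*I)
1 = 1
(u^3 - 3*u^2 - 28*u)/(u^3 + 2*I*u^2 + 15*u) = (u^2 - 3*u - 28)/(u^2 + 2*I*u + 15)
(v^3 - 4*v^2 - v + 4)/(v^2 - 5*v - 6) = (v^2 - 5*v + 4)/(v - 6)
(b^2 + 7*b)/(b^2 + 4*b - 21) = b/(b - 3)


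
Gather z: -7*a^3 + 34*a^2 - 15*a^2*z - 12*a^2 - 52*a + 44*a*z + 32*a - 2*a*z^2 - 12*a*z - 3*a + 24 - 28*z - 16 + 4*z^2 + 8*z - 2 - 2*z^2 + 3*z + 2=-7*a^3 + 22*a^2 - 23*a + z^2*(2 - 2*a) + z*(-15*a^2 + 32*a - 17) + 8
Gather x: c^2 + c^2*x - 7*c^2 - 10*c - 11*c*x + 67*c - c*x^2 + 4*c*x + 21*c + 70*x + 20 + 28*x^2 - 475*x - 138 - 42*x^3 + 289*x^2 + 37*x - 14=-6*c^2 + 78*c - 42*x^3 + x^2*(317 - c) + x*(c^2 - 7*c - 368) - 132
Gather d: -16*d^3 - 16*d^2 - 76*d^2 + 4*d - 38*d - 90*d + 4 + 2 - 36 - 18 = -16*d^3 - 92*d^2 - 124*d - 48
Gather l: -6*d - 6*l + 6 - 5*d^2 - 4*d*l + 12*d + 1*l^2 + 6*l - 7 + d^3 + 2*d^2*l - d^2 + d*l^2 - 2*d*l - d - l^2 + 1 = d^3 - 6*d^2 + d*l^2 + 5*d + l*(2*d^2 - 6*d)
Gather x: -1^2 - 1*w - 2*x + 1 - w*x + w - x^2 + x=-x^2 + x*(-w - 1)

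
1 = 1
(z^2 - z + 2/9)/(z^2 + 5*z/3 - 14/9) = (3*z - 1)/(3*z + 7)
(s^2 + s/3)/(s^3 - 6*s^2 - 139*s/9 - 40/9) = 3*s/(3*s^2 - 19*s - 40)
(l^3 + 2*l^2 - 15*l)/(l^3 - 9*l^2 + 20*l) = (l^2 + 2*l - 15)/(l^2 - 9*l + 20)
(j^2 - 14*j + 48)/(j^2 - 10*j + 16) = (j - 6)/(j - 2)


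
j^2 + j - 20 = (j - 4)*(j + 5)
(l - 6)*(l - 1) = l^2 - 7*l + 6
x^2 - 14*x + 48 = (x - 8)*(x - 6)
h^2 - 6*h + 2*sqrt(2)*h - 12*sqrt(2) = (h - 6)*(h + 2*sqrt(2))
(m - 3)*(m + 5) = m^2 + 2*m - 15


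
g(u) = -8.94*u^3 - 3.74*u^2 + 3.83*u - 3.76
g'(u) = -26.82*u^2 - 7.48*u + 3.83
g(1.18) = -19.14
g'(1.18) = -42.34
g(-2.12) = 56.49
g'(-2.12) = -100.85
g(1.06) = -14.55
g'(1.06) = -34.23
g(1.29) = -24.23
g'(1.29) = -50.45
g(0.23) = -3.19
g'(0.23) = 0.69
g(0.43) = -3.52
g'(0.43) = -4.35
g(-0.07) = -4.04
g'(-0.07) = 4.22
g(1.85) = -66.08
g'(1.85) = -101.80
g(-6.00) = 1769.66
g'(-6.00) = -916.81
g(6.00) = -2046.46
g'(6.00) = -1006.57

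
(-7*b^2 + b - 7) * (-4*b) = 28*b^3 - 4*b^2 + 28*b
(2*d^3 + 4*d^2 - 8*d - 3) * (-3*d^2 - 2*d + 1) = -6*d^5 - 16*d^4 + 18*d^3 + 29*d^2 - 2*d - 3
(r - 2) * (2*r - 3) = 2*r^2 - 7*r + 6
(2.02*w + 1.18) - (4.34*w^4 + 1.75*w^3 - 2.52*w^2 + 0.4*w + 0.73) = -4.34*w^4 - 1.75*w^3 + 2.52*w^2 + 1.62*w + 0.45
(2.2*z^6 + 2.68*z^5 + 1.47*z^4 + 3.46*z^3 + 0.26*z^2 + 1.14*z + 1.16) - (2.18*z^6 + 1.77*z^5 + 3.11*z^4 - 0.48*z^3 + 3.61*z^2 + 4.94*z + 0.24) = 0.02*z^6 + 0.91*z^5 - 1.64*z^4 + 3.94*z^3 - 3.35*z^2 - 3.8*z + 0.92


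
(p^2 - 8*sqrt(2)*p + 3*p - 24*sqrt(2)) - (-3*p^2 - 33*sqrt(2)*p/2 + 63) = 4*p^2 + 3*p + 17*sqrt(2)*p/2 - 63 - 24*sqrt(2)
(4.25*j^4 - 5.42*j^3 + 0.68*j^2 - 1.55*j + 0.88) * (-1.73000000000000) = -7.3525*j^4 + 9.3766*j^3 - 1.1764*j^2 + 2.6815*j - 1.5224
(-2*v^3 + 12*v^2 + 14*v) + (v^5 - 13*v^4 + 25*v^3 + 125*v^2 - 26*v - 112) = v^5 - 13*v^4 + 23*v^3 + 137*v^2 - 12*v - 112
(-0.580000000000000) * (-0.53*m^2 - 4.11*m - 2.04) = 0.3074*m^2 + 2.3838*m + 1.1832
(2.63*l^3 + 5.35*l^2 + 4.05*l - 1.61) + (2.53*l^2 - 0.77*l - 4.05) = 2.63*l^3 + 7.88*l^2 + 3.28*l - 5.66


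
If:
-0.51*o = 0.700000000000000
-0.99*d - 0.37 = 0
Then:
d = -0.37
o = -1.37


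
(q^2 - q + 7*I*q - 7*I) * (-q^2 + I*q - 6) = -q^4 + q^3 - 6*I*q^3 - 13*q^2 + 6*I*q^2 + 13*q - 42*I*q + 42*I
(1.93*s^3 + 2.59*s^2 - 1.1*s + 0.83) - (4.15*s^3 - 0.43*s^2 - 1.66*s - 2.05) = -2.22*s^3 + 3.02*s^2 + 0.56*s + 2.88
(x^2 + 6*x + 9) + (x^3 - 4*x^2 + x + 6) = x^3 - 3*x^2 + 7*x + 15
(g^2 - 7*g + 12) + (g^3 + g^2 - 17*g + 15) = g^3 + 2*g^2 - 24*g + 27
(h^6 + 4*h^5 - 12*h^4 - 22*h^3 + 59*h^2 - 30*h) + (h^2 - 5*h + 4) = h^6 + 4*h^5 - 12*h^4 - 22*h^3 + 60*h^2 - 35*h + 4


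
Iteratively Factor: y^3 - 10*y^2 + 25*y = (y - 5)*(y^2 - 5*y) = (y - 5)^2*(y)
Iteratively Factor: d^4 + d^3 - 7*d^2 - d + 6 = (d - 2)*(d^3 + 3*d^2 - d - 3) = (d - 2)*(d + 3)*(d^2 - 1) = (d - 2)*(d + 1)*(d + 3)*(d - 1)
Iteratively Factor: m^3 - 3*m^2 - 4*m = (m + 1)*(m^2 - 4*m) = m*(m + 1)*(m - 4)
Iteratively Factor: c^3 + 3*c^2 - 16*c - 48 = (c - 4)*(c^2 + 7*c + 12) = (c - 4)*(c + 4)*(c + 3)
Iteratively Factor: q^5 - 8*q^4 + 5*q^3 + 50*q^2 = (q + 2)*(q^4 - 10*q^3 + 25*q^2) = q*(q + 2)*(q^3 - 10*q^2 + 25*q) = q^2*(q + 2)*(q^2 - 10*q + 25) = q^2*(q - 5)*(q + 2)*(q - 5)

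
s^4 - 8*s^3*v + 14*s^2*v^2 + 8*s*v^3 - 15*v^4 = (s - 5*v)*(s - 3*v)*(s - v)*(s + v)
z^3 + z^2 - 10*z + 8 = (z - 2)*(z - 1)*(z + 4)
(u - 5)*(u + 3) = u^2 - 2*u - 15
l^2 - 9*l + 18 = (l - 6)*(l - 3)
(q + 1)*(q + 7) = q^2 + 8*q + 7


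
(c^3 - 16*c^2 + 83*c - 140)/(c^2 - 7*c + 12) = (c^2 - 12*c + 35)/(c - 3)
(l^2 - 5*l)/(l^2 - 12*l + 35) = l/(l - 7)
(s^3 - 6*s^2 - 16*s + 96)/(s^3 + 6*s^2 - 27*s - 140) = (s^2 - 10*s + 24)/(s^2 + 2*s - 35)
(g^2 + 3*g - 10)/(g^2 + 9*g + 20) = (g - 2)/(g + 4)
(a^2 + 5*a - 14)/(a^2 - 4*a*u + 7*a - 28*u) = (2 - a)/(-a + 4*u)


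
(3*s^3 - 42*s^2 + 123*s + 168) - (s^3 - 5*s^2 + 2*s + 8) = 2*s^3 - 37*s^2 + 121*s + 160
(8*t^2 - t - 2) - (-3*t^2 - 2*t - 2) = 11*t^2 + t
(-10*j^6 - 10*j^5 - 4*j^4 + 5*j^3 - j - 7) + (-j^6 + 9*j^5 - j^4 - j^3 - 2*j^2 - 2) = -11*j^6 - j^5 - 5*j^4 + 4*j^3 - 2*j^2 - j - 9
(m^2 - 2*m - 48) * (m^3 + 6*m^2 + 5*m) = m^5 + 4*m^4 - 55*m^3 - 298*m^2 - 240*m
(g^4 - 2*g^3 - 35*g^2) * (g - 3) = g^5 - 5*g^4 - 29*g^3 + 105*g^2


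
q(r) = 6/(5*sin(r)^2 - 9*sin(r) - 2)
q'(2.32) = -0.20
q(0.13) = -1.95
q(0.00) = -3.00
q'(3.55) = -12.79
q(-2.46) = 1.06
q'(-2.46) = -2.23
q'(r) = 6*(-10*sin(r)*cos(r) + 9*cos(r))/(5*sin(r)^2 - 9*sin(r) - 2)^2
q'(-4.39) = 0.03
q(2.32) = -1.02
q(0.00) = -3.00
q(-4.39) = -0.99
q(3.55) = 2.54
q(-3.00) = -9.52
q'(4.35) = -0.34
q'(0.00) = 13.50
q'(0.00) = 13.50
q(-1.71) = 0.51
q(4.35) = 0.56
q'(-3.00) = -155.64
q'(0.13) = 4.82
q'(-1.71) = -0.11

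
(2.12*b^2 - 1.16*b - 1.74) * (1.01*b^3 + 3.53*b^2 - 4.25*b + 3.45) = 2.1412*b^5 + 6.312*b^4 - 14.8622*b^3 + 6.1018*b^2 + 3.393*b - 6.003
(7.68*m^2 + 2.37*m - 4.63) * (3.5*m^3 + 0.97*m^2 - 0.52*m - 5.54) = 26.88*m^5 + 15.7446*m^4 - 17.8997*m^3 - 48.2707*m^2 - 10.7222*m + 25.6502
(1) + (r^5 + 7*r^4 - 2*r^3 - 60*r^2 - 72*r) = r^5 + 7*r^4 - 2*r^3 - 60*r^2 - 72*r + 1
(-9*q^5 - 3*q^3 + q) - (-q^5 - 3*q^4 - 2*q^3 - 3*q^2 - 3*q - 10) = -8*q^5 + 3*q^4 - q^3 + 3*q^2 + 4*q + 10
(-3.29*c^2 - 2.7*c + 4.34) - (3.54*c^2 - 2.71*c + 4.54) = -6.83*c^2 + 0.00999999999999979*c - 0.2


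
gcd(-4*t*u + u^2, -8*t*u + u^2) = u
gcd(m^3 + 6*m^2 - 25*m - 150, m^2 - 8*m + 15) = m - 5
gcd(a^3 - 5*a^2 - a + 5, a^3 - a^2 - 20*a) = a - 5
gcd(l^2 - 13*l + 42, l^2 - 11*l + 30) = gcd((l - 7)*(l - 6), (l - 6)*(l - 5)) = l - 6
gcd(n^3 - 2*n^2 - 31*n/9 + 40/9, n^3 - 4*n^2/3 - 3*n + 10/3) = n^2 + 2*n/3 - 5/3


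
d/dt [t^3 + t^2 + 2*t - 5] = 3*t^2 + 2*t + 2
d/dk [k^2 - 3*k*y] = 2*k - 3*y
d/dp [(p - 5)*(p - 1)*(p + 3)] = 3*p^2 - 6*p - 13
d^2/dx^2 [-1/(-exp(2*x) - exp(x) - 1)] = (2*(2*exp(x) + 1)^2*exp(x) - (4*exp(x) + 1)*(exp(2*x) + exp(x) + 1))*exp(x)/(exp(2*x) + exp(x) + 1)^3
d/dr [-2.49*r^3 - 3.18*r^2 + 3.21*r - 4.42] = -7.47*r^2 - 6.36*r + 3.21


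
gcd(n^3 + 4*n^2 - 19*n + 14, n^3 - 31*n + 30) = n - 1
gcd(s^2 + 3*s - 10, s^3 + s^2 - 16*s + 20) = s^2 + 3*s - 10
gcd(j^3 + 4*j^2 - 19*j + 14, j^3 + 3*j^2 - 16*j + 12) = j^2 - 3*j + 2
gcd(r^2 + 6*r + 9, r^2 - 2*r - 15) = r + 3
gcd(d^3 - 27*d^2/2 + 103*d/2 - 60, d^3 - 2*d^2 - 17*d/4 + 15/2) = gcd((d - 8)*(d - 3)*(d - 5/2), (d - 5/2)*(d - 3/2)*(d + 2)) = d - 5/2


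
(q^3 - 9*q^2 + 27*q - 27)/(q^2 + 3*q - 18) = (q^2 - 6*q + 9)/(q + 6)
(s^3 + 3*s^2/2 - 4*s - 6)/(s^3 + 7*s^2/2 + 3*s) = (s - 2)/s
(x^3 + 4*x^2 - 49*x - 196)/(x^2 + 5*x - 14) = (x^2 - 3*x - 28)/(x - 2)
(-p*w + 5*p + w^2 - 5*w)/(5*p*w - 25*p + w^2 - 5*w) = (-p + w)/(5*p + w)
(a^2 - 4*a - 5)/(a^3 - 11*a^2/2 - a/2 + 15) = 2*(a + 1)/(2*a^2 - a - 6)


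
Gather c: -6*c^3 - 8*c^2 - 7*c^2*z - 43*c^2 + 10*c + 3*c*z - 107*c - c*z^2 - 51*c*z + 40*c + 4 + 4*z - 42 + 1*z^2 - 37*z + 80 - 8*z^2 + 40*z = -6*c^3 + c^2*(-7*z - 51) + c*(-z^2 - 48*z - 57) - 7*z^2 + 7*z + 42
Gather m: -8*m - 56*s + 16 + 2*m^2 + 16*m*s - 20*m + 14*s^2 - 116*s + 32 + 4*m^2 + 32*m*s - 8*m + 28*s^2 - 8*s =6*m^2 + m*(48*s - 36) + 42*s^2 - 180*s + 48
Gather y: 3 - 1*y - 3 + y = 0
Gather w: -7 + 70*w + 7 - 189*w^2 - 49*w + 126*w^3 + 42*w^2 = 126*w^3 - 147*w^2 + 21*w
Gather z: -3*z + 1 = 1 - 3*z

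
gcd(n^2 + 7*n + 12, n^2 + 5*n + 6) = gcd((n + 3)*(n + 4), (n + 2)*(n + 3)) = n + 3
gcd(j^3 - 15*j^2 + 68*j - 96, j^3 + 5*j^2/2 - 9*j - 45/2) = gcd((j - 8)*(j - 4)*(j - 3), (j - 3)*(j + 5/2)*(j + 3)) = j - 3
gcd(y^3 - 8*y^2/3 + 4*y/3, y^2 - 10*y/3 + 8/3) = y - 2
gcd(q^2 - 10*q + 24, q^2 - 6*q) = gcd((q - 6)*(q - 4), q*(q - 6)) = q - 6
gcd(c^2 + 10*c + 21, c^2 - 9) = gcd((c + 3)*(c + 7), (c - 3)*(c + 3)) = c + 3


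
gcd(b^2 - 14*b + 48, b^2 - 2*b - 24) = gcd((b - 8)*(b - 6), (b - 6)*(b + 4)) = b - 6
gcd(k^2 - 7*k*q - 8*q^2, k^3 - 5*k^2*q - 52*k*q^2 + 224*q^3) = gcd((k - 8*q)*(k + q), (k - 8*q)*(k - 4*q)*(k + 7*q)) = -k + 8*q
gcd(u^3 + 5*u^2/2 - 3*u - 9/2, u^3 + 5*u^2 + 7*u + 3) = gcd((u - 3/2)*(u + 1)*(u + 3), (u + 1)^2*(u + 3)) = u^2 + 4*u + 3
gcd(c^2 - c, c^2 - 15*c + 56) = 1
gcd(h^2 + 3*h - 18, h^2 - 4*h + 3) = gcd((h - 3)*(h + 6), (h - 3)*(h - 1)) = h - 3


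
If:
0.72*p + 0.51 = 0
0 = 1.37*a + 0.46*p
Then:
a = 0.24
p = -0.71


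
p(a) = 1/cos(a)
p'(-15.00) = -1.13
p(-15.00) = -1.32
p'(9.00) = 0.50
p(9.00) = -1.10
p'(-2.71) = -0.51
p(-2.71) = -1.10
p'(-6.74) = -0.55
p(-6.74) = 1.11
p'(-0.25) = -0.26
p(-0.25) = 1.03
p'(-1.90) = -9.05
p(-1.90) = -3.09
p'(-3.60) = 0.55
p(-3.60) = -1.12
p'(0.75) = 1.27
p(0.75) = 1.37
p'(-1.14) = -5.21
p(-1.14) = 2.39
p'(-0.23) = -0.24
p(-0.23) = 1.03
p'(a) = sin(a)/cos(a)^2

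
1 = 1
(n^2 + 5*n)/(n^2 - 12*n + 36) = n*(n + 5)/(n^2 - 12*n + 36)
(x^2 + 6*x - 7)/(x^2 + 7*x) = (x - 1)/x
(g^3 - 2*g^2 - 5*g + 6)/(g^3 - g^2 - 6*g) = (g - 1)/g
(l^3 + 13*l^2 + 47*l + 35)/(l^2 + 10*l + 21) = (l^2 + 6*l + 5)/(l + 3)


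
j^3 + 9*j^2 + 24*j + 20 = (j + 2)^2*(j + 5)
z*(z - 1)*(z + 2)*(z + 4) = z^4 + 5*z^3 + 2*z^2 - 8*z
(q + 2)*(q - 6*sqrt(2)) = q^2 - 6*sqrt(2)*q + 2*q - 12*sqrt(2)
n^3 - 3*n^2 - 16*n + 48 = (n - 4)*(n - 3)*(n + 4)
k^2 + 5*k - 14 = (k - 2)*(k + 7)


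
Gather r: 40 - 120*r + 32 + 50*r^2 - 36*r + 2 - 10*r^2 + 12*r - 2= 40*r^2 - 144*r + 72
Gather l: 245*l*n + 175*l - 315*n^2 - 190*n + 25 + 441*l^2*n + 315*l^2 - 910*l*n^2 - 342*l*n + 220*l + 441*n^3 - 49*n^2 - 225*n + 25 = l^2*(441*n + 315) + l*(-910*n^2 - 97*n + 395) + 441*n^3 - 364*n^2 - 415*n + 50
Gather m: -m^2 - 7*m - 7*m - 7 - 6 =-m^2 - 14*m - 13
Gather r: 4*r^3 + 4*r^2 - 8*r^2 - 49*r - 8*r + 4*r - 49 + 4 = 4*r^3 - 4*r^2 - 53*r - 45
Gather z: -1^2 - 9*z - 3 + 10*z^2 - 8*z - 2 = 10*z^2 - 17*z - 6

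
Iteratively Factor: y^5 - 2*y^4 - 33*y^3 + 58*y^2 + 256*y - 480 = (y + 4)*(y^4 - 6*y^3 - 9*y^2 + 94*y - 120) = (y - 3)*(y + 4)*(y^3 - 3*y^2 - 18*y + 40) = (y - 3)*(y + 4)^2*(y^2 - 7*y + 10) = (y - 5)*(y - 3)*(y + 4)^2*(y - 2)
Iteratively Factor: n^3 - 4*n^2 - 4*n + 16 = (n + 2)*(n^2 - 6*n + 8) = (n - 4)*(n + 2)*(n - 2)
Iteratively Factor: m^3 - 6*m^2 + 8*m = (m - 2)*(m^2 - 4*m) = m*(m - 2)*(m - 4)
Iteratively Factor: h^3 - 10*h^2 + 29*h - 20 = (h - 4)*(h^2 - 6*h + 5) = (h - 4)*(h - 1)*(h - 5)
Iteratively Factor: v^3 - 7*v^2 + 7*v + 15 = (v - 3)*(v^2 - 4*v - 5) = (v - 3)*(v + 1)*(v - 5)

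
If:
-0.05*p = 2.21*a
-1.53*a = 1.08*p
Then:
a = 0.00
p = 0.00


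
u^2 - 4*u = u*(u - 4)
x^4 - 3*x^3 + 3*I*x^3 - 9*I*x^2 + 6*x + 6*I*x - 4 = (x - 2)*(x - 1)*(x + I)*(x + 2*I)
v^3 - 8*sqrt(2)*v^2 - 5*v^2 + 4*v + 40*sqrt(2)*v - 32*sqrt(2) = (v - 4)*(v - 1)*(v - 8*sqrt(2))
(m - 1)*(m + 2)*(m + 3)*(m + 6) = m^4 + 10*m^3 + 25*m^2 - 36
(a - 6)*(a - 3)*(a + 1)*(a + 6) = a^4 - 2*a^3 - 39*a^2 + 72*a + 108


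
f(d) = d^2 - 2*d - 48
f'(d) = 2*d - 2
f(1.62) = -48.62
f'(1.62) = 1.24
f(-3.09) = -32.27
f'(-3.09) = -8.18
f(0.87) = -48.98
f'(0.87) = -0.26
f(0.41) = -48.65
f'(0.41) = -1.18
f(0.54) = -48.79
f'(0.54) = -0.92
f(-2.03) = -39.82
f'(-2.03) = -6.06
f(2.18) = -47.61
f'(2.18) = 2.36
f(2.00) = -48.00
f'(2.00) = 2.00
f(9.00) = 15.00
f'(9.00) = 16.00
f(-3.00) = -33.00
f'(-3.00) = -8.00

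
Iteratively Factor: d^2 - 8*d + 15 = (d - 5)*(d - 3)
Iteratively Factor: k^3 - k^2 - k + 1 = (k + 1)*(k^2 - 2*k + 1) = (k - 1)*(k + 1)*(k - 1)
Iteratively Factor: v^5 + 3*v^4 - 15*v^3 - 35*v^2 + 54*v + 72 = (v + 4)*(v^4 - v^3 - 11*v^2 + 9*v + 18) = (v + 3)*(v + 4)*(v^3 - 4*v^2 + v + 6) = (v - 3)*(v + 3)*(v + 4)*(v^2 - v - 2) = (v - 3)*(v + 1)*(v + 3)*(v + 4)*(v - 2)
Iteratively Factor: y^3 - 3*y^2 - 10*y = (y + 2)*(y^2 - 5*y) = (y - 5)*(y + 2)*(y)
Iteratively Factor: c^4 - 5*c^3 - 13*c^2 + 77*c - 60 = (c - 3)*(c^3 - 2*c^2 - 19*c + 20) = (c - 3)*(c + 4)*(c^2 - 6*c + 5) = (c - 3)*(c - 1)*(c + 4)*(c - 5)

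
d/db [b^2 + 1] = 2*b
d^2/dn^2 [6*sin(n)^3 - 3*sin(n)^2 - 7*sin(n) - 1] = -54*sin(n)^3 + 12*sin(n)^2 + 43*sin(n) - 6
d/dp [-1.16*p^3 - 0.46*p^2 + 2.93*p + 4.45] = -3.48*p^2 - 0.92*p + 2.93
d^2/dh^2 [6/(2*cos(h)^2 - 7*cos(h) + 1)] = 6*(16*sin(h)^4 - 49*sin(h)^2 + 119*cos(h)/2 - 21*cos(3*h)/2 - 61)/(2*sin(h)^2 + 7*cos(h) - 3)^3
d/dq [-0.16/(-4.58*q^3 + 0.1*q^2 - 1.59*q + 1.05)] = (-2.1984*q^2 + 0.032*q - 0.2544)/(4.58*q^3 - 0.1*q^2 + 1.59*q - 1.05)^2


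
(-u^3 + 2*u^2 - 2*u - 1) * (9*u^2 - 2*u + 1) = -9*u^5 + 20*u^4 - 23*u^3 - 3*u^2 - 1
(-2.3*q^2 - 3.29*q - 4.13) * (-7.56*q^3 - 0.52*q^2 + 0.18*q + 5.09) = 17.388*q^5 + 26.0684*q^4 + 32.5196*q^3 - 10.1516*q^2 - 17.4895*q - 21.0217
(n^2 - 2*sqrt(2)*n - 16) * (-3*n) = -3*n^3 + 6*sqrt(2)*n^2 + 48*n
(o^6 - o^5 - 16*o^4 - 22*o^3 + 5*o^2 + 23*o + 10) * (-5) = -5*o^6 + 5*o^5 + 80*o^4 + 110*o^3 - 25*o^2 - 115*o - 50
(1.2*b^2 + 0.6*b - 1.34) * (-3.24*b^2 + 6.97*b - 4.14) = -3.888*b^4 + 6.42*b^3 + 3.5556*b^2 - 11.8238*b + 5.5476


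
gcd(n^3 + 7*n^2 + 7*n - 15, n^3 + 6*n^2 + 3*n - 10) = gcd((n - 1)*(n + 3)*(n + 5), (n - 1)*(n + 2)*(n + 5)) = n^2 + 4*n - 5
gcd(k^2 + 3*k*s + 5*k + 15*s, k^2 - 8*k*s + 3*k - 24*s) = 1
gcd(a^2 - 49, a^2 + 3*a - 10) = 1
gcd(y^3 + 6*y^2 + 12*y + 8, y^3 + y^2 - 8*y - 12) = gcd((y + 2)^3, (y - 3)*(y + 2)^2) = y^2 + 4*y + 4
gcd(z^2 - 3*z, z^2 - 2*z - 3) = z - 3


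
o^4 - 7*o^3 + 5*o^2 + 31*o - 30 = (o - 5)*(o - 3)*(o - 1)*(o + 2)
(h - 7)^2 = h^2 - 14*h + 49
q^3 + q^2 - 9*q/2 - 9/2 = (q + 1)*(q - 3*sqrt(2)/2)*(q + 3*sqrt(2)/2)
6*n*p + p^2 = p*(6*n + p)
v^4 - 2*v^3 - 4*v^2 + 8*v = v*(v - 2)^2*(v + 2)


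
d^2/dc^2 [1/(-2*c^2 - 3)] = 12*(1 - 2*c^2)/(2*c^2 + 3)^3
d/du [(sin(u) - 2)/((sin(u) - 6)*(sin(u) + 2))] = (4*sin(u) + cos(u)^2 - 21)*cos(u)/((sin(u) - 6)^2*(sin(u) + 2)^2)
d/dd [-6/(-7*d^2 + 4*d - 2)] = 12*(2 - 7*d)/(7*d^2 - 4*d + 2)^2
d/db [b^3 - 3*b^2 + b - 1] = 3*b^2 - 6*b + 1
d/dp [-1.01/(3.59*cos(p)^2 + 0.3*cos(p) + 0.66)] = -(7.2518*cos(p) + 0.303)*sin(p)/(3.59*cos(p)^2 + 0.3*cos(p) + 0.66)^2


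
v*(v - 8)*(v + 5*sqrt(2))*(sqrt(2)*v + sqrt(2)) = sqrt(2)*v^4 - 7*sqrt(2)*v^3 + 10*v^3 - 70*v^2 - 8*sqrt(2)*v^2 - 80*v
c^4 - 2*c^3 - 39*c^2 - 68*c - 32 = (c - 8)*(c + 1)^2*(c + 4)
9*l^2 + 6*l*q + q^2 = (3*l + q)^2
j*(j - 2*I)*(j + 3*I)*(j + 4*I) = j^4 + 5*I*j^3 + 2*j^2 + 24*I*j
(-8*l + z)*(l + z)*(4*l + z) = -32*l^3 - 36*l^2*z - 3*l*z^2 + z^3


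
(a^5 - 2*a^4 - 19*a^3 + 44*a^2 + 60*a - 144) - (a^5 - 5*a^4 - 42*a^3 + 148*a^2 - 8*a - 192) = 3*a^4 + 23*a^3 - 104*a^2 + 68*a + 48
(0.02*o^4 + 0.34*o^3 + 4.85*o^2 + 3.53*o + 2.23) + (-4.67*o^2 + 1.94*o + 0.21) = 0.02*o^4 + 0.34*o^3 + 0.18*o^2 + 5.47*o + 2.44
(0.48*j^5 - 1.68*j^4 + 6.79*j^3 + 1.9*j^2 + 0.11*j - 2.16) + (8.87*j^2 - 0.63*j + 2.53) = 0.48*j^5 - 1.68*j^4 + 6.79*j^3 + 10.77*j^2 - 0.52*j + 0.37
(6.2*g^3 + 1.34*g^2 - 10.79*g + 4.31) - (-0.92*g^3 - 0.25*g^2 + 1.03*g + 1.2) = 7.12*g^3 + 1.59*g^2 - 11.82*g + 3.11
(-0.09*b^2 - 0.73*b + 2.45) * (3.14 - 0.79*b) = 0.0711*b^3 + 0.2941*b^2 - 4.2277*b + 7.693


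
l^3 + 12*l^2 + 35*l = l*(l + 5)*(l + 7)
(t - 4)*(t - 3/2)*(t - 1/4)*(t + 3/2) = t^4 - 17*t^3/4 - 5*t^2/4 + 153*t/16 - 9/4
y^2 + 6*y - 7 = (y - 1)*(y + 7)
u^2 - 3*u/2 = u*(u - 3/2)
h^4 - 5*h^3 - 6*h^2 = h^2*(h - 6)*(h + 1)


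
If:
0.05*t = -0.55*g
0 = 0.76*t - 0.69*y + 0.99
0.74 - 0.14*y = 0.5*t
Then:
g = -0.07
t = 0.82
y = 2.34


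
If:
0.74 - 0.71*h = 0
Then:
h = 1.04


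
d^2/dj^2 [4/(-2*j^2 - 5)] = 16*(5 - 6*j^2)/(2*j^2 + 5)^3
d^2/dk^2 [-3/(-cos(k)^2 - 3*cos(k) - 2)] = 3*(-4*sin(k)^4 + 3*sin(k)^2 + 69*cos(k)/4 - 9*cos(3*k)/4 + 15)/((cos(k) + 1)^3*(cos(k) + 2)^3)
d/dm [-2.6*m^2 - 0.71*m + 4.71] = -5.2*m - 0.71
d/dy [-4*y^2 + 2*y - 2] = 2 - 8*y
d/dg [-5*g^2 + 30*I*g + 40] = -10*g + 30*I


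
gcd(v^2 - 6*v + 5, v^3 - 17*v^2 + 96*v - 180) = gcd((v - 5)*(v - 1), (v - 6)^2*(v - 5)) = v - 5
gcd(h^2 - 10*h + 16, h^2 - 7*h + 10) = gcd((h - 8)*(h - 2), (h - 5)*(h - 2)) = h - 2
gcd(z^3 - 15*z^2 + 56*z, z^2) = z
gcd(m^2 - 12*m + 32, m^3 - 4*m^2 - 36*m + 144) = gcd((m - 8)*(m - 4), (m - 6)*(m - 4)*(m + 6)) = m - 4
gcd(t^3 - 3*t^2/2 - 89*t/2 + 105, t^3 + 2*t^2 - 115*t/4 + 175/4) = t^2 + 9*t/2 - 35/2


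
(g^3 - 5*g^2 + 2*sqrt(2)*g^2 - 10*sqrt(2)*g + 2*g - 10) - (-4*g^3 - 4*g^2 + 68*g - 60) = 5*g^3 - g^2 + 2*sqrt(2)*g^2 - 66*g - 10*sqrt(2)*g + 50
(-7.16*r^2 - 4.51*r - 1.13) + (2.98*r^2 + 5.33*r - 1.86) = -4.18*r^2 + 0.82*r - 2.99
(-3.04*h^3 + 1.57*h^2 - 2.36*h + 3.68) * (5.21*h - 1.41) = -15.8384*h^4 + 12.4661*h^3 - 14.5093*h^2 + 22.5004*h - 5.1888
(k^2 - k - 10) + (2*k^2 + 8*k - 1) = 3*k^2 + 7*k - 11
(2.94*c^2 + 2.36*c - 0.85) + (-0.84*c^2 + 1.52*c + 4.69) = 2.1*c^2 + 3.88*c + 3.84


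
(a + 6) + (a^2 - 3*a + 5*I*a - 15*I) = a^2 - 2*a + 5*I*a + 6 - 15*I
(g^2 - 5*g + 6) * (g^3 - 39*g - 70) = g^5 - 5*g^4 - 33*g^3 + 125*g^2 + 116*g - 420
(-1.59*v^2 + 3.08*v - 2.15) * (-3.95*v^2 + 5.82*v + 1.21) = 6.2805*v^4 - 21.4198*v^3 + 24.4942*v^2 - 8.7862*v - 2.6015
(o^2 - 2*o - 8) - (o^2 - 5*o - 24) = 3*o + 16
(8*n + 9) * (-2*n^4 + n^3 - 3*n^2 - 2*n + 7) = -16*n^5 - 10*n^4 - 15*n^3 - 43*n^2 + 38*n + 63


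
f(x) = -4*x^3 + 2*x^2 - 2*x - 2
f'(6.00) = -410.00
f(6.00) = -806.00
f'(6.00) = -410.00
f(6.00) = -806.00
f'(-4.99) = -320.76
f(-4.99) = 554.79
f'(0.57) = -3.62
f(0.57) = -3.23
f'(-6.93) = -606.02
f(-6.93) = 1439.16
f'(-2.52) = -88.28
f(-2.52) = 79.75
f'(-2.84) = -110.15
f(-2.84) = 111.44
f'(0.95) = -9.03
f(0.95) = -5.52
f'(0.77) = -6.03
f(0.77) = -4.18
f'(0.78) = -6.18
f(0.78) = -4.24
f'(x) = -12*x^2 + 4*x - 2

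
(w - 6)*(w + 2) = w^2 - 4*w - 12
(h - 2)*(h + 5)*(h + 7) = h^3 + 10*h^2 + 11*h - 70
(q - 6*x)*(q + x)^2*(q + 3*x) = q^4 - q^3*x - 23*q^2*x^2 - 39*q*x^3 - 18*x^4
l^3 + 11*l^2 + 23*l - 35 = (l - 1)*(l + 5)*(l + 7)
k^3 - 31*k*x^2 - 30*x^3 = (k - 6*x)*(k + x)*(k + 5*x)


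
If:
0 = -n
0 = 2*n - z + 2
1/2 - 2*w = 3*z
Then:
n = 0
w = -11/4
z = 2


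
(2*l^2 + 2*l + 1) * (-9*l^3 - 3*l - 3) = -18*l^5 - 18*l^4 - 15*l^3 - 12*l^2 - 9*l - 3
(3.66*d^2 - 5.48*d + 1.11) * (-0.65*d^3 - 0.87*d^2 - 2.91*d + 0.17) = -2.379*d^5 + 0.3778*d^4 - 6.6045*d^3 + 15.6033*d^2 - 4.1617*d + 0.1887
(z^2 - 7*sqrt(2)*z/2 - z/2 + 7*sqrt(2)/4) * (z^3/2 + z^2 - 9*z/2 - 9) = z^5/2 - 7*sqrt(2)*z^4/4 + 3*z^4/4 - 5*z^3 - 21*sqrt(2)*z^3/8 - 27*z^2/4 + 35*sqrt(2)*z^2/2 + 9*z/2 + 189*sqrt(2)*z/8 - 63*sqrt(2)/4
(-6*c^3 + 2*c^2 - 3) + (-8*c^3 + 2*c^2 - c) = -14*c^3 + 4*c^2 - c - 3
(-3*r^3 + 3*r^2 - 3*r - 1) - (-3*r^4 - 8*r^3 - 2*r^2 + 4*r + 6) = 3*r^4 + 5*r^3 + 5*r^2 - 7*r - 7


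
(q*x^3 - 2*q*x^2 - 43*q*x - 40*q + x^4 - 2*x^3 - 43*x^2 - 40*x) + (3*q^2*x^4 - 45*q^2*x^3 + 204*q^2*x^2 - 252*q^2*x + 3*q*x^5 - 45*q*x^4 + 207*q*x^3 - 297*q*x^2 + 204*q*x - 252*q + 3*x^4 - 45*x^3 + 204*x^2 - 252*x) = 3*q^2*x^4 - 45*q^2*x^3 + 204*q^2*x^2 - 252*q^2*x + 3*q*x^5 - 45*q*x^4 + 208*q*x^3 - 299*q*x^2 + 161*q*x - 292*q + 4*x^4 - 47*x^3 + 161*x^2 - 292*x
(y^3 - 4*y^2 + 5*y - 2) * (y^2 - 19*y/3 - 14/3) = y^5 - 31*y^4/3 + 77*y^3/3 - 15*y^2 - 32*y/3 + 28/3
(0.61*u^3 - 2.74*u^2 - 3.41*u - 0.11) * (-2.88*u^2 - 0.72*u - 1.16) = -1.7568*u^5 + 7.452*u^4 + 11.086*u^3 + 5.9504*u^2 + 4.0348*u + 0.1276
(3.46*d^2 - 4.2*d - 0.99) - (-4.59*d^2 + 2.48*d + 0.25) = 8.05*d^2 - 6.68*d - 1.24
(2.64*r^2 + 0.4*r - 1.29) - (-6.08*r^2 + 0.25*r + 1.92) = 8.72*r^2 + 0.15*r - 3.21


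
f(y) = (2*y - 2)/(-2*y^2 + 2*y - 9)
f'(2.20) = -0.06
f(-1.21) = 0.31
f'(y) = (2*y - 2)*(4*y - 2)/(-2*y^2 + 2*y - 9)^2 + 2/(-2*y^2 + 2*y - 9) = 2*(2*y^2 - 4*y - 7)/(4*y^4 - 8*y^3 + 40*y^2 - 36*y + 81)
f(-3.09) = 0.24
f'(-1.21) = 0.01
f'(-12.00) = 0.01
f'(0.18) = -0.20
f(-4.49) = 0.19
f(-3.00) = 0.24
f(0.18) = 0.19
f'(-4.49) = 0.03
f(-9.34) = 0.10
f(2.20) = -0.17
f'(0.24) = -0.21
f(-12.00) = 0.08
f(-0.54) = 0.29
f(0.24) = 0.18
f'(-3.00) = 0.04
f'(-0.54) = -0.07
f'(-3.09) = 0.04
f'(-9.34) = 0.01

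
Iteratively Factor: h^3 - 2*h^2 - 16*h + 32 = (h - 2)*(h^2 - 16) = (h - 2)*(h + 4)*(h - 4)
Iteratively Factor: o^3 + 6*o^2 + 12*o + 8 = (o + 2)*(o^2 + 4*o + 4) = (o + 2)^2*(o + 2)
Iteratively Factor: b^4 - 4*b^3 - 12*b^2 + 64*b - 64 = (b - 2)*(b^3 - 2*b^2 - 16*b + 32) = (b - 2)*(b + 4)*(b^2 - 6*b + 8) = (b - 2)^2*(b + 4)*(b - 4)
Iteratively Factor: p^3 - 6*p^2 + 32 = (p + 2)*(p^2 - 8*p + 16) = (p - 4)*(p + 2)*(p - 4)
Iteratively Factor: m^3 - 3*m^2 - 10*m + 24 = (m - 2)*(m^2 - m - 12) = (m - 4)*(m - 2)*(m + 3)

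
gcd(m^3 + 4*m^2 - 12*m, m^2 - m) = m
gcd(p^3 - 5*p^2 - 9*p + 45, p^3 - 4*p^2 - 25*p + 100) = p - 5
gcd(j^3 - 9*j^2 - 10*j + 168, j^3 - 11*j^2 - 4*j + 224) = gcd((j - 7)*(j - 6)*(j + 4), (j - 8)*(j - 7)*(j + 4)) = j^2 - 3*j - 28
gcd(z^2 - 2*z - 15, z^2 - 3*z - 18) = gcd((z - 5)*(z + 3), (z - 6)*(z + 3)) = z + 3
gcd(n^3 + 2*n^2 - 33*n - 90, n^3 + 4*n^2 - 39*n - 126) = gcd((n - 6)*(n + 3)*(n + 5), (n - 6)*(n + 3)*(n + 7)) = n^2 - 3*n - 18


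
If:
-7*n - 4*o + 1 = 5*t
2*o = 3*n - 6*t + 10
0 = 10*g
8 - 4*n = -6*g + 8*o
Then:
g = 0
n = -29/25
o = 79/50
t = 14/25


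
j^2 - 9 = (j - 3)*(j + 3)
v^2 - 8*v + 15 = (v - 5)*(v - 3)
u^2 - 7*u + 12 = (u - 4)*(u - 3)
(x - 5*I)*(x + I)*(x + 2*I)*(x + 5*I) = x^4 + 3*I*x^3 + 23*x^2 + 75*I*x - 50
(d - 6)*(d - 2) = d^2 - 8*d + 12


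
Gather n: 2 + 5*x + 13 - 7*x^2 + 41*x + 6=-7*x^2 + 46*x + 21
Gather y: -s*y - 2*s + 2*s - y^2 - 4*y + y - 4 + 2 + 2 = -y^2 + y*(-s - 3)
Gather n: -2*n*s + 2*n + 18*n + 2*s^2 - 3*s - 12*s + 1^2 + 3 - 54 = n*(20 - 2*s) + 2*s^2 - 15*s - 50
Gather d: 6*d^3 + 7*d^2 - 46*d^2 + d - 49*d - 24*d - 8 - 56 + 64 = 6*d^3 - 39*d^2 - 72*d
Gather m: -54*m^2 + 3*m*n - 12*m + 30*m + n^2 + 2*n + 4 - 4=-54*m^2 + m*(3*n + 18) + n^2 + 2*n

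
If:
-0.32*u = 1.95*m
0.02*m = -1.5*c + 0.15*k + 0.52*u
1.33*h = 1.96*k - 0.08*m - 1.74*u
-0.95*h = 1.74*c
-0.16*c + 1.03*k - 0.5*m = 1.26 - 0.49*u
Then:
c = 0.53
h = -0.98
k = 0.55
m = -0.22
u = 1.37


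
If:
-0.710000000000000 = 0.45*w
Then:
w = -1.58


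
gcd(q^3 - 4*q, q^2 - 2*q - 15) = 1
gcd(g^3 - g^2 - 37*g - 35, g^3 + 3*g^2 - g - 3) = g + 1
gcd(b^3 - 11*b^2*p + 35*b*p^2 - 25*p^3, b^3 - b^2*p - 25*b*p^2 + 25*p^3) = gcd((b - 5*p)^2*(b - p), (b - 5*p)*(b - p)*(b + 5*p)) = b^2 - 6*b*p + 5*p^2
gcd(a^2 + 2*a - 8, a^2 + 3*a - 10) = a - 2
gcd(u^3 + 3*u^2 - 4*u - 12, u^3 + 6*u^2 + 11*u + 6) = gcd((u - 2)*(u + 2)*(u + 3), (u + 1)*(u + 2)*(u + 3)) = u^2 + 5*u + 6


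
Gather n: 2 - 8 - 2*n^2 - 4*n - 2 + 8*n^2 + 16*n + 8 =6*n^2 + 12*n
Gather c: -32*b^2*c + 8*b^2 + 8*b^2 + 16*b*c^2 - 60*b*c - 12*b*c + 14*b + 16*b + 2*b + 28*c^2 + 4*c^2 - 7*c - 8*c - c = 16*b^2 + 32*b + c^2*(16*b + 32) + c*(-32*b^2 - 72*b - 16)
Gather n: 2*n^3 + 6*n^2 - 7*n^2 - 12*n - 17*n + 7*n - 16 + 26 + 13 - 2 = 2*n^3 - n^2 - 22*n + 21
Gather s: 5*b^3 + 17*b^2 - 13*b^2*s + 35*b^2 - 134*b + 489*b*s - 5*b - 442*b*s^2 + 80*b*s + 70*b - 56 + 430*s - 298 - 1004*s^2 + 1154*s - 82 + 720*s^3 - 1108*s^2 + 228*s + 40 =5*b^3 + 52*b^2 - 69*b + 720*s^3 + s^2*(-442*b - 2112) + s*(-13*b^2 + 569*b + 1812) - 396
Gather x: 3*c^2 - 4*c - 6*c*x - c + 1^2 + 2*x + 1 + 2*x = 3*c^2 - 5*c + x*(4 - 6*c) + 2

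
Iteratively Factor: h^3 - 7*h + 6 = (h - 2)*(h^2 + 2*h - 3) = (h - 2)*(h - 1)*(h + 3)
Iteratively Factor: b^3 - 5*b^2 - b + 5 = (b - 1)*(b^2 - 4*b - 5) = (b - 5)*(b - 1)*(b + 1)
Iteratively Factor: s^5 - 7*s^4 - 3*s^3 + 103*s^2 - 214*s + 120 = (s - 1)*(s^4 - 6*s^3 - 9*s^2 + 94*s - 120) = (s - 5)*(s - 1)*(s^3 - s^2 - 14*s + 24) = (s - 5)*(s - 1)*(s + 4)*(s^2 - 5*s + 6) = (s - 5)*(s - 3)*(s - 1)*(s + 4)*(s - 2)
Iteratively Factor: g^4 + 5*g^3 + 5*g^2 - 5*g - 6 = (g + 2)*(g^3 + 3*g^2 - g - 3) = (g + 2)*(g + 3)*(g^2 - 1) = (g + 1)*(g + 2)*(g + 3)*(g - 1)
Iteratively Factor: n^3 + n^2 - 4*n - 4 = (n + 2)*(n^2 - n - 2) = (n - 2)*(n + 2)*(n + 1)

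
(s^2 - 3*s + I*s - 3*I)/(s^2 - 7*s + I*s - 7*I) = (s - 3)/(s - 7)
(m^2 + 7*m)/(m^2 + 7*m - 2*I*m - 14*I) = m/(m - 2*I)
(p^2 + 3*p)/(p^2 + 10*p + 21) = p/(p + 7)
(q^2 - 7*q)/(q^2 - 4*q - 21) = q/(q + 3)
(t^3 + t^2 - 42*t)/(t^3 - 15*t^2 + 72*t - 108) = t*(t + 7)/(t^2 - 9*t + 18)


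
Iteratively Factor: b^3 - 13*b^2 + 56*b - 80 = (b - 4)*(b^2 - 9*b + 20) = (b - 4)^2*(b - 5)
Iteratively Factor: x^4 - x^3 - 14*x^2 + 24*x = (x - 2)*(x^3 + x^2 - 12*x) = (x - 3)*(x - 2)*(x^2 + 4*x) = x*(x - 3)*(x - 2)*(x + 4)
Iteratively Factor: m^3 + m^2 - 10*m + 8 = (m - 2)*(m^2 + 3*m - 4) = (m - 2)*(m - 1)*(m + 4)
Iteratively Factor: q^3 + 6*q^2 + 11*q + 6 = (q + 3)*(q^2 + 3*q + 2) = (q + 2)*(q + 3)*(q + 1)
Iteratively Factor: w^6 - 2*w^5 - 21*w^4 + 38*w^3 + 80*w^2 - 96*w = (w - 1)*(w^5 - w^4 - 22*w^3 + 16*w^2 + 96*w) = (w - 1)*(w + 4)*(w^4 - 5*w^3 - 2*w^2 + 24*w) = w*(w - 1)*(w + 4)*(w^3 - 5*w^2 - 2*w + 24) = w*(w - 3)*(w - 1)*(w + 4)*(w^2 - 2*w - 8) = w*(w - 3)*(w - 1)*(w + 2)*(w + 4)*(w - 4)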